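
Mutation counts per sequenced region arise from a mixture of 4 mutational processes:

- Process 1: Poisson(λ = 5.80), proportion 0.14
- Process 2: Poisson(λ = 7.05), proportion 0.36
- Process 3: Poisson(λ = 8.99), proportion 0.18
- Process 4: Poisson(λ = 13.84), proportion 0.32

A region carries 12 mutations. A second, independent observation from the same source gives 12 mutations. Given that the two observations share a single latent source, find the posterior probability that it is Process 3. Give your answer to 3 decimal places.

The responsibility of component k is P(Z=k) f_k(x) divided by Σ_j P(Z=j) f_j(x).
Since both observations come from the same component, the likelihood for component k is f_k(x₁)·f_k(x₂).
  f_1 = [0.0091599] × [0.0091599] = 8.39039e-05
  f_2 = [0.0272996] × [0.0272996] = 0.000745268
  f_3 = [0.0725224] × [0.0725224] = 0.00525949
  f_4 = [0.100614] × [0.100614] = 0.0101233
Unnormalised posteriors:
  P(Z=1)·f_1 = 0.14 × 8.39039e-05 = 1.17465e-05
  P(Z=2)·f_2 = 0.36 × 0.000745268 = 0.000268297
  P(Z=3)·f_3 = 0.18 × 0.00525949 = 0.000946709
  P(Z=4)·f_4 = 0.32 × 0.0101233 = 0.00323945
Evidence: 1.17465e-05 + 0.000268297 + 0.000946709 + 0.00323945 = 0.0044662
Responsibility of Process 3: 0.000946709 / 0.0044662 ≈ 0.212

0.212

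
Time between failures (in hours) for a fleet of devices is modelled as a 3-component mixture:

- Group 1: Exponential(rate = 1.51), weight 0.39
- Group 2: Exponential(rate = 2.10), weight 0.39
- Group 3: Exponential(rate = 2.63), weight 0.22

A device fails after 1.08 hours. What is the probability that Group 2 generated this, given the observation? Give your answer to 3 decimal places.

P(component k | x) = w_k·f_k(x) / marginal(x), where marginal(x) = Σ_j w_j·f_j(x).
Evaluate each component's likelihood at the observed value:
  f_1 = 1.51·e^(−1.51·1.08) = 1.51·e^(−1.6308) = 0.295617
  f_2 = 2.10·e^(−2.10·1.08) = 2.10·e^(−2.2680) = 0.21739
  f_3 = 2.63·e^(−2.63·1.08) = 2.63·e^(−2.8404) = 0.153598
Multiply by the mixture weights:
  w_1·f_1 = 0.39 × 0.295617 = 0.115291
  w_2·f_2 = 0.39 × 0.21739 = 0.0847821
  w_3·f_3 = 0.22 × 0.153598 = 0.0337916
Marginal: 0.115291 + 0.0847821 + 0.0337916 = 0.233864
P(Group 2 | data) ≈ 0.363

0.363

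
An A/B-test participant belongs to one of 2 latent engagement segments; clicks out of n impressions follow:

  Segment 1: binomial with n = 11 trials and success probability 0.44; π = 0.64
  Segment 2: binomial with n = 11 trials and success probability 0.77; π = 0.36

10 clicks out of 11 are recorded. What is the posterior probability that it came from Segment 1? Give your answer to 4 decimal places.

0.0158

Posterior ∝ prior × likelihood, so P(k | x) ∝ π_k f_k(x); normalise over all components.
Evaluate each component's likelihood at the observed value:
  p_1 = 0.00167536
  p_2 = 0.185365
Weight by the priors:
  π_1·p_1 = 0.64 × 0.00167536 = 0.00107223
  π_2·p_2 = 0.36 × 0.185365 = 0.0667314
Marginal: 0.00107223 + 0.0667314 = 0.0678036
P(Segment 1 | x) = 0.00107223 / 0.0678036 ≈ 0.0158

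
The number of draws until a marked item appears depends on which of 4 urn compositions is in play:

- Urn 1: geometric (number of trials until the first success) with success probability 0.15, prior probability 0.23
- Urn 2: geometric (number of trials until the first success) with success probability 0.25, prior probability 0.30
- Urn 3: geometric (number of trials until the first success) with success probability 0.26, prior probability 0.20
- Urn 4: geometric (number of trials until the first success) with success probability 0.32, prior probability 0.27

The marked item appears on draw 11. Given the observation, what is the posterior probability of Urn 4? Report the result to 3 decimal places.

P(component k | x) = w_k·f_k(x) / marginal(x), where marginal(x) = Σ_j w_j·f_j(x).
Evaluate each component's likelihood at the observed value:
  p_1 = 0.15·(1−0.15)^10 = 0.15·0.196874 = 0.0295312
  p_2 = 0.25·(1−0.25)^10 = 0.25·0.0563135 = 0.0140784
  p_3 = 0.26·(1−0.26)^10 = 0.26·0.0492399 = 0.0128024
  p_4 = 0.32·(1−0.32)^10 = 0.32·0.0211392 = 0.00676455
Unnormalised posteriors:
  w_1·p_1 = 0.23 × 0.0295312 = 0.00679217
  w_2·p_2 = 0.30 × 0.0140784 = 0.00422351
  w_3·p_3 = 0.20 × 0.0128024 = 0.00256048
  w_4·p_4 = 0.27 × 0.00676455 = 0.00182643
Denominator: 0.00679217 + 0.00422351 + 0.00256048 + 0.00182643 = 0.0154026
So the posterior for Urn 4 is 0.00182643 / 0.0154026 ≈ 0.119.

0.119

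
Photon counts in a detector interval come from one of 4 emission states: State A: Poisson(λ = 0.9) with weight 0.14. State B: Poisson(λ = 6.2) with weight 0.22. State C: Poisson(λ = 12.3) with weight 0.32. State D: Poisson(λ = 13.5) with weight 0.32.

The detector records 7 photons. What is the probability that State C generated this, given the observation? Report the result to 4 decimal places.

0.2431

P(component k | x) = w_k·f_k(x) / marginal(x), where marginal(x) = Σ_j w_j·f_j(x).
Component likelihoods at x = 7 photons:
  f_A = 3.85835e-05
  f_B = 0.141803
  f_C = 0.0384665
  f_D = 0.0222295
Unnormalised posteriors:
  w_A·f_A = 0.14 × 3.85835e-05 = 5.40169e-06
  w_B·f_B = 0.22 × 0.141803 = 0.0311967
  w_C·f_C = 0.32 × 0.0384665 = 0.0123093
  w_D·f_D = 0.32 × 0.0222295 = 0.00711345
Normaliser: 5.40169e-06 + 0.0311967 + 0.0123093 + 0.00711345 = 0.0506248
P(State C | data) ≈ 0.2431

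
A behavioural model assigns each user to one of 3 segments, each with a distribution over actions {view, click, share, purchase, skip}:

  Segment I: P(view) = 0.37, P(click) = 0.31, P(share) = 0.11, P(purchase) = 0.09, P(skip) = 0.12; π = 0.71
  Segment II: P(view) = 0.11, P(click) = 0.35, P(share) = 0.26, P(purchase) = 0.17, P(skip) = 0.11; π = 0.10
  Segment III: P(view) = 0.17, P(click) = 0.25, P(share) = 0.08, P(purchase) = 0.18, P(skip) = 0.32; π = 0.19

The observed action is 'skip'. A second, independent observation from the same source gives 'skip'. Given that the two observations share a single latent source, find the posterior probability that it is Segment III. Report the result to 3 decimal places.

By Bayes' theorem, P(k | x) = π_k f_k(x) / Σ_j π_j f_j(x).
Since both observations come from the same component, the likelihood for component k is f_k(x₁)·f_k(x₂).
  L_I = [P(skip | comp) = 0.12] × [0.12] = 0.0144
  L_II = [P(skip | comp) = 0.11] × [0.11] = 0.0121
  L_III = [P(skip | comp) = 0.32] × [0.32] = 0.1024
Unnormalised posteriors:
  π_I·L_I = 0.71 × 0.0144 = 0.010224
  π_II·L_II = 0.10 × 0.0121 = 0.00121
  π_III·L_III = 0.19 × 0.1024 = 0.019456
Marginal: 0.010224 + 0.00121 + 0.019456 = 0.03089
So the posterior for Segment III is 0.019456 / 0.03089 ≈ 0.630.

0.630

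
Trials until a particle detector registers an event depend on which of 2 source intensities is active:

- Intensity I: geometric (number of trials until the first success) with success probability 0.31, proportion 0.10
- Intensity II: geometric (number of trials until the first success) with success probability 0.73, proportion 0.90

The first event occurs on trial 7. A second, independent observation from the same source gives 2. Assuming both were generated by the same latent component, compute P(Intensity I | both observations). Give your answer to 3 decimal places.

The responsibility of component k is π_k f_k(x) divided by Σ_j π_j f_j(x).
Since both observations come from the same component, the likelihood for component k is f_k(x₁)·f_k(x₂).
  p_I = [0.0334546] × [0.2139] = 0.00715595
  p_II = [0.000282817] × [0.1971] = 5.57432e-05
Unnormalised posteriors:
  π_I·p_I = 0.10 × 0.00715595 = 0.000715595
  π_II·p_II = 0.90 × 5.57432e-05 = 5.01689e-05
Denominator: 0.000715595 + 5.01689e-05 = 0.000765763
So the posterior for Intensity I is 0.000715595 / 0.000765763 ≈ 0.934.

0.934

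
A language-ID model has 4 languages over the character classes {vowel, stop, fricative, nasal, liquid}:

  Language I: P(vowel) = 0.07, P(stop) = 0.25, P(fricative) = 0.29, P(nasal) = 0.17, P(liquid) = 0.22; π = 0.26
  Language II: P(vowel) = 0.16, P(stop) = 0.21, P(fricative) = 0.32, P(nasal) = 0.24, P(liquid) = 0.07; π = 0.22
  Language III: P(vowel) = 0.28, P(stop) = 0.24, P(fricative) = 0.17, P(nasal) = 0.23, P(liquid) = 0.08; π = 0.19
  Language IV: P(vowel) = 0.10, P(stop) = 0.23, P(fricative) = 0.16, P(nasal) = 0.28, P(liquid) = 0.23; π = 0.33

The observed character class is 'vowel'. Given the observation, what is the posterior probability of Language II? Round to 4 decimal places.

0.2521

Apply Bayes' rule: the posterior for each component is proportional to its prior times its likelihood at x.
Evaluate each component's likelihood at the observed value:
  f_I = P(vowel | comp) = 0.07
  f_II = P(vowel | comp) = 0.16
  f_III = P(vowel | comp) = 0.28
  f_IV = P(vowel | comp) = 0.10
Weight by the priors:
  π_I·f_I = 0.26 × 0.07 = 0.0182
  π_II·f_II = 0.22 × 0.16 = 0.0352
  π_III·f_III = 0.19 × 0.28 = 0.0532
  π_IV·f_IV = 0.33 × 0.1 = 0.033
Denominator: 0.0182 + 0.0352 + 0.0532 + 0.033 = 0.1396
So the posterior for Language II is 0.0352 / 0.1396 ≈ 0.2521.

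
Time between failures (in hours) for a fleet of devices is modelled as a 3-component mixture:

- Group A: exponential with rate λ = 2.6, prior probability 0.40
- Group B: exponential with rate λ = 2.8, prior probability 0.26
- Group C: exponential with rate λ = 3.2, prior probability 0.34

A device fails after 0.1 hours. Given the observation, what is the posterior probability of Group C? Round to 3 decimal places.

P(component k | x) = π_k·f_k(x) / marginal(x), where marginal(x) = Σ_j π_j·f_j(x).
Exponential densities:
  f_A = 2.00473
  f_B = 2.11619
  f_C = 2.32368
Unnormalised posteriors:
  π_A·f_A = 0.40 × 2.00473 = 0.801894
  π_B·f_B = 0.26 × 2.11619 = 0.550211
  π_C·f_C = 0.34 × 2.32368 = 0.79005
Sum: 0.801894 + 0.550211 + 0.79005 = 2.14215
P(Group C | the observation) ≈ 0.369

0.369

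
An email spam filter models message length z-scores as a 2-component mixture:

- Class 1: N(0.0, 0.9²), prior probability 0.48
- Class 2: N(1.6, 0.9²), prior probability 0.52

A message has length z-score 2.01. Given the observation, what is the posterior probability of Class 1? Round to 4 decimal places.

0.0780

The responsibility of component k is P(Z=k) f_k(x) divided by Σ_j P(Z=j) f_j(x).
Evaluate each component's likelihood at the observed value:
  p_1 = (1/(0.9·√(2π)))·exp(−(2.01−0.0)²/(2·0.9²)) = 0.443269·exp(-2.49389) = 0.0366088
  p_2 = (1/(0.9·√(2π)))·exp(−(2.01−1.6)²/(2·0.9²)) = 0.443269·exp(-0.10377) = 0.399579
Prior × likelihood for each component:
  P(Z=1)·p_1 = 0.48 × 0.0366088 = 0.0175722
  P(Z=2)·p_2 = 0.52 × 0.399579 = 0.207781
Evidence: 0.0175722 + 0.207781 = 0.225353
So the posterior for Class 1 is 0.0175722 / 0.225353 ≈ 0.0780.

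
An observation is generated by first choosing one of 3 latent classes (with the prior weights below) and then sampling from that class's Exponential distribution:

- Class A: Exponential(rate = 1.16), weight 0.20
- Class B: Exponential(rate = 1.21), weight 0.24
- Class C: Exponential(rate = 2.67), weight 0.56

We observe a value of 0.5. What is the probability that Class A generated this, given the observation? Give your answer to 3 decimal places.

Apply Bayes' rule: the posterior for each component is proportional to its prior times its likelihood at x.
Exponential densities:
  L_A = 0.649482
  L_B = 0.66075
  L_C = 0.702632
Weight by the priors:
  π_A·L_A = 0.20 × 0.649482 = 0.129896
  π_B·L_B = 0.24 × 0.66075 = 0.15858
  π_C·L_C = 0.56 × 0.702632 = 0.393474
Evidence: 0.129896 + 0.15858 + 0.393474 = 0.681951
P(Class A | the observation) = 0.129896 / 0.681951 ≈ 0.190

0.190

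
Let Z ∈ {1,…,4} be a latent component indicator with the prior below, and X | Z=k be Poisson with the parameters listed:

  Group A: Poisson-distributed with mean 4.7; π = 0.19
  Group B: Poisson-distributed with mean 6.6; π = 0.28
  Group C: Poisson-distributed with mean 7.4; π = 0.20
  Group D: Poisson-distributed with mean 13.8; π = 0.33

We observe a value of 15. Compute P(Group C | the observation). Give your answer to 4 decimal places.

P(component k | x) = π_k·f_k(x) / marginal(x), where marginal(x) = Σ_j π_j·f_j(x).
Poisson probabilities:
  f_A = 8.39043e-05
  f_B = 0.00204322
  f_C = 0.00510737
  f_D = 0.0973695
Prior × likelihood for each component:
  π_A·f_A = 0.19 × 8.39043e-05 = 1.59418e-05
  π_B·f_B = 0.28 × 0.00204322 = 0.000572103
  π_C·f_C = 0.20 × 0.00510737 = 0.00102147
  π_D·f_D = 0.33 × 0.0973695 = 0.0321319
Evidence: 1.59418e-05 + 0.000572103 + 0.00102147 + 0.0321319 = 0.0337414
P(Group C | data) ≈ 0.0303

0.0303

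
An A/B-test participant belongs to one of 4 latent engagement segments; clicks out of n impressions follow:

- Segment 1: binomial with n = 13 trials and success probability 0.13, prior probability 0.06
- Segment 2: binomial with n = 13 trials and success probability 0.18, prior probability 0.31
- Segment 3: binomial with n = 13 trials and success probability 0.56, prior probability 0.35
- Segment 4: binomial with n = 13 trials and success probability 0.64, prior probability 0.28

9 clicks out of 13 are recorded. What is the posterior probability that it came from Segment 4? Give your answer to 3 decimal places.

0.544

Posterior ∝ prior × likelihood, so P(k | x) ∝ π_k f_k(x); normalise over all components.
Binomial probabilities:
  L_1 = C(13,9)·0.13^9·0.87^4 = 715·1.06045e-08·0.572898 = 4.34383e-06
  L_2 = C(13,9)·0.18^9·0.82^4 = 715·1.98359e-07·0.452122 = 6.4123e-05
  L_3 = C(13,9)·0.56^9·0.44^4 = 715·0.00541617·0.037481 = 0.145147
  L_4 = C(13,9)·0.64^9·0.36^4 = 715·0.0180144·0.0167962 = 0.216339
Unnormalised posteriors:
  π_1·L_1 = 0.06 × 4.34383e-06 = 2.6063e-07
  π_2·L_2 = 0.31 × 6.4123e-05 = 1.98781e-05
  π_3·L_3 = 0.35 × 0.145147 = 0.0508016
  π_4·L_4 = 0.28 × 0.216339 = 0.0605751
Evidence: 2.6063e-07 + 1.98781e-05 + 0.0508016 + 0.0605751 = 0.111397
Responsibility of Segment 4: 0.0605751 / 0.111397 ≈ 0.544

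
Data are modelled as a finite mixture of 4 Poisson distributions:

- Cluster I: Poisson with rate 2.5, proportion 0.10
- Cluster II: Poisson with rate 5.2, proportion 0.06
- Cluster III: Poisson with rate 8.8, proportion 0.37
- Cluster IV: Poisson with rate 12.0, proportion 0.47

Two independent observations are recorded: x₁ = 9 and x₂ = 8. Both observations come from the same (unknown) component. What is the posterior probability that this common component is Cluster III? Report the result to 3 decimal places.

0.695

Apply Bayes' rule: the posterior for each component is proportional to its prior times its likelihood at x.
Since both observations come from the same component, the likelihood for component k is f_k(x₁)·f_k(x₂).
  f_I = [e^(−2.5)·2.5^9/9! = 0.000862901] × [0.00310644] = 2.68055e-06
  f_II = [e^(−5.2)·5.2^9/9! = 0.0422606] × [0.0731434] = 0.00309108
  f_III = [e^(−8.8)·8.8^9/9! = 0.131459] × [0.134446] = 0.0176742
  f_IV = [e^(−12.0)·12.0^9/9! = 0.0873644] × [0.0655233] = 0.0057244
Unnormalised posteriors:
  π_I·f_I = 0.10 × 2.68055e-06 = 2.68055e-07
  π_II·f_II = 0.06 × 0.00309108 = 0.000185465
  π_III·f_III = 0.37 × 0.0176742 = 0.00653944
  π_IV·f_IV = 0.47 × 0.0057244 = 0.00269047
Denominator: 2.68055e-07 + 0.000185465 + 0.00653944 + 0.00269047 = 0.00941564
So the posterior for Cluster III is 0.00653944 / 0.00941564 ≈ 0.695.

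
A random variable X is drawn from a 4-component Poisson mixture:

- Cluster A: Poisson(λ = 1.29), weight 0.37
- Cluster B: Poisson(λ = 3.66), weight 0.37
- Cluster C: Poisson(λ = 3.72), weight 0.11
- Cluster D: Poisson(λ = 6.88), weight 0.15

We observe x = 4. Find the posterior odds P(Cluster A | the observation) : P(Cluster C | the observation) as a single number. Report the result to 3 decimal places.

Posterior odds = (P(Z=i) f_i(x)) / (P(Z=j) f_j(x)); the normalising sum cancels.
Evaluate each component's likelihood at the observed value:
  f_A = 0.031762
  f_B = 0.192396
  f_C = 0.193368
  f_D = 0.0959835
Odds = (0.37/0.11) × (0.031762/0.193368) = 3.36364 × 0.164257 ≈ 0.552

0.552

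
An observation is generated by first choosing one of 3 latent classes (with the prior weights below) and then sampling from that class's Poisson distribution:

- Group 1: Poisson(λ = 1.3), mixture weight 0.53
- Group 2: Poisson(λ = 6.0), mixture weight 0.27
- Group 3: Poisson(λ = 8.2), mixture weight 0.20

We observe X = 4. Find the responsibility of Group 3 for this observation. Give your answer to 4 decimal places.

The responsibility of component k is P(Z=k) f_k(x) divided by Σ_j P(Z=j) f_j(x).
Poisson probabilities:
  p_1 = e^(−1.3)·1.3^4/4! = 0.0324324
  p_2 = e^(−6.0)·6.0^4/4! = 0.133853
  p_3 = e^(−8.2)·8.2^4/4! = 0.0517404
Multiply by the mixture weights:
  P(Z=1)·p_1 = 0.53 × 0.0324324 = 0.0171892
  P(Z=2)·p_2 = 0.27 × 0.133853 = 0.0361402
  P(Z=3)·p_3 = 0.20 × 0.0517404 = 0.0103481
Sum: 0.0171892 + 0.0361402 + 0.0103481 = 0.0636775
Responsibility of Group 3: 0.0103481 / 0.0636775 ≈ 0.1625

0.1625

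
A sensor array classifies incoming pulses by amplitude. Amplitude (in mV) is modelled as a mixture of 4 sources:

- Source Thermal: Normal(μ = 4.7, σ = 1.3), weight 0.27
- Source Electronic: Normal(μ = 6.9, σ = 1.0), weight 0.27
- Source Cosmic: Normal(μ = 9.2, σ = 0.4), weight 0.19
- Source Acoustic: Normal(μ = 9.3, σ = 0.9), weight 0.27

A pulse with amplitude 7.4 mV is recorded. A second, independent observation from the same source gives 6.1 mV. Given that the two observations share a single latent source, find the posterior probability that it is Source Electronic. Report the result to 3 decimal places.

0.943

By Bayes' theorem, P(k | x) = w_k f_k(x) / Σ_j w_j f_j(x).
Since both observations come from the same component, the likelihood for component k is f_k(x₁)·f_k(x₂).
  p_Thermal = [(1/(1.3·√(2π)))·exp(−(7.4−4.7)²/(2·1.3²)) = 0.306879·exp(-2.15680) = 0.0355041] × [0.171841] = 0.00610106
  p_Electronic = [(1/(1.0·√(2π)))·exp(−(7.4−6.9)²/(2·1.0²)) = 0.398942·exp(-0.12500) = 0.352065] × [0.289692] = 0.10199
  p_Cosmic = [(1/(0.4·√(2π)))·exp(−(7.4−9.2)²/(2·0.4²)) = 0.997356·exp(-10.12500) = 3.99594e-05] × [9.04574e-14] = 3.61462e-18
  p_Acoustic = [(1/(0.9·√(2π)))·exp(−(7.4−9.3)²/(2·0.9²)) = 0.443269·exp(-2.22840) = 0.0477406] × [0.000797072] = 3.80527e-05
Weight by the priors:
  w_Thermal·p_Thermal = 0.27 × 0.00610106 = 0.00164729
  w_Electronic·p_Electronic = 0.27 × 0.10199 = 0.0275374
  w_Cosmic·p_Cosmic = 0.19 × 3.61462e-18 = 6.86777e-19
  w_Acoustic·p_Acoustic = 0.27 × 3.80527e-05 = 1.02742e-05
Sum: 0.00164729 + 0.0275374 + 6.86777e-19 + 1.02742e-05 = 0.029195
Responsibility of Source Electronic: 0.0275374 / 0.029195 ≈ 0.943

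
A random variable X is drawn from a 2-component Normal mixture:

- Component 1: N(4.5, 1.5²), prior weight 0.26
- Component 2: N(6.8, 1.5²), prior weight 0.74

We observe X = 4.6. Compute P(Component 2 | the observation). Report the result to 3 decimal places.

0.493

The responsibility of component k is π_k f_k(x) divided by Σ_j π_j f_j(x).
Normal densities:
  p_1 = 0.265371
  p_2 = 0.0907217
Prior × likelihood for each component:
  π_1·p_1 = 0.26 × 0.265371 = 0.0689965
  π_2·p_2 = 0.74 × 0.0907217 = 0.067134
Sum: 0.0689965 + 0.067134 = 0.136131
So the posterior for Component 2 is 0.067134 / 0.136131 ≈ 0.493.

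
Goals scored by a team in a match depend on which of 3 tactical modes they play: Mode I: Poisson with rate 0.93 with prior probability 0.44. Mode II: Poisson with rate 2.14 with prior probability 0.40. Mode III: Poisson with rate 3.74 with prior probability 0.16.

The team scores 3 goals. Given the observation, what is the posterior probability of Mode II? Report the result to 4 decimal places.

Posterior ∝ prior × likelihood, so P(k | x) ∝ π_k f_k(x); normalise over all components.
Evaluate each component's likelihood at the observed value:
  f_I = 0.0528937
  f_II = 0.192176
  f_III = 0.207111
Multiply by the mixture weights:
  π_I·f_I = 0.44 × 0.0528937 = 0.0232732
  π_II·f_II = 0.40 × 0.192176 = 0.0768705
  π_III·f_III = 0.16 × 0.207111 = 0.0331377
Sum: 0.0232732 + 0.0768705 + 0.0331377 = 0.133281
P(Mode II | x) ≈ 0.5768

0.5768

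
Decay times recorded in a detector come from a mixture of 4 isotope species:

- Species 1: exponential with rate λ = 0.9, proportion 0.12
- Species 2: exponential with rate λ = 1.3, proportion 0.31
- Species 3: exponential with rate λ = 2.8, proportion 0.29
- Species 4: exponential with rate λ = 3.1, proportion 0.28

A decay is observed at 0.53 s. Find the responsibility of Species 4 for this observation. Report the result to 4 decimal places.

0.2702

The responsibility of component k is π_k f_k(x) divided by Σ_j π_j f_j(x).
Evaluate each component's likelihood at the observed value:
  f_1 = 0.558578
  f_2 = 0.652701
  f_3 = 0.634841
  f_4 = 0.599537
Multiply by the mixture weights:
  π_1·f_1 = 0.12 × 0.558578 = 0.0670294
  π_2·f_2 = 0.31 × 0.652701 = 0.202337
  π_3·f_3 = 0.29 × 0.634841 = 0.184104
  π_4·f_4 = 0.28 × 0.599537 = 0.16787
Sum: 0.0670294 + 0.202337 + 0.184104 + 0.16787 = 0.621341
P(Species 4 | data) = 0.16787 / 0.621341 ≈ 0.2702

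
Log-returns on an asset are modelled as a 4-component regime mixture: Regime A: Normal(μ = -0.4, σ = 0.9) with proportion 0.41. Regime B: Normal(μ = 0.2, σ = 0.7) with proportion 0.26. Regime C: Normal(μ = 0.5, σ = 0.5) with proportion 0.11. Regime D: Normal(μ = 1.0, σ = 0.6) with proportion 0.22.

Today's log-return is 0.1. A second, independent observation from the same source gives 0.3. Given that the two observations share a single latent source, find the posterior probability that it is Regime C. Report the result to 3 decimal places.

The responsibility of component k is π_k f_k(x) divided by Σ_j π_j f_j(x).
Since both observations come from the same component, the likelihood for component k is f_k(x₁)·f_k(x₂).
  p_A = [0.37988] × [0.327572] = 0.124438
  p_B = [0.564132] × [0.564132] = 0.318244
  p_C = [0.579383] × [0.73654] = 0.426739
  p_D = [0.215863] × [0.336664] = 0.0726733
Prior × likelihood for each component:
  π_A·p_A = 0.41 × 0.124438 = 0.0510197
  π_B·p_B = 0.26 × 0.318244 = 0.0827436
  π_C·p_C = 0.11 × 0.426739 = 0.0469413
  π_D·p_D = 0.22 × 0.0726733 = 0.0159881
Evidence: 0.0510197 + 0.0827436 + 0.0469413 + 0.0159881 = 0.196693
P(Regime C | x) = 0.0469413 / 0.196693 ≈ 0.239

0.239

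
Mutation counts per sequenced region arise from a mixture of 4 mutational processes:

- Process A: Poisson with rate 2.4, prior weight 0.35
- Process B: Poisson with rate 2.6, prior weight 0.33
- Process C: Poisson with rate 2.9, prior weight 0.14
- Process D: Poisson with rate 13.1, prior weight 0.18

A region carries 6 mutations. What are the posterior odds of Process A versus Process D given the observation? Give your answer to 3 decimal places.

Posterior odds = (w_i f_i(x)) / (w_j f_j(x)); the normalising sum cancels.
Component likelihoods at x = 6 mutations:
  p_A = e^(−2.4)·2.4^6/6! = 0.0240784
  p_B = e^(−2.6)·2.6^6/6! = 0.0318671
  p_C = e^(−2.9)·2.9^6/6! = 0.0454571
  p_D = e^(−13.1)·13.1^6/6! = 0.0143561
Odds = (0.35/0.18) × (0.0240784/0.0143561) = 1.94444 × 1.67722 ≈ 3.261

3.261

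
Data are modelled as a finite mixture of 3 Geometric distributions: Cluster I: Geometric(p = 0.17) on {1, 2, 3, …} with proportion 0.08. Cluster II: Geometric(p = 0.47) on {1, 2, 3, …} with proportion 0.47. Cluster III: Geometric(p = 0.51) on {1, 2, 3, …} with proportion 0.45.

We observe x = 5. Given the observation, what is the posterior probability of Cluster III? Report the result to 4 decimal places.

0.3565

Apply Bayes' rule: the posterior for each component is proportional to its prior times its likelihood at x.
Evaluate each component's likelihood at the observed value:
  p_I = 0.17·(1−0.17)^4 = 0.17·0.474583 = 0.0806791
  p_II = 0.47·(1−0.47)^4 = 0.47·0.0789048 = 0.0370853
  p_III = 0.51·(1−0.51)^4 = 0.51·0.057648 = 0.0294005
Prior × likelihood for each component:
  π_I·p_I = 0.08 × 0.0806791 = 0.00645433
  π_II·p_II = 0.47 × 0.0370853 = 0.0174301
  π_III·p_III = 0.45 × 0.0294005 = 0.0132302
Normaliser: 0.00645433 + 0.0174301 + 0.0132302 = 0.0371146
So the posterior for Cluster III is 0.0132302 / 0.0371146 ≈ 0.3565.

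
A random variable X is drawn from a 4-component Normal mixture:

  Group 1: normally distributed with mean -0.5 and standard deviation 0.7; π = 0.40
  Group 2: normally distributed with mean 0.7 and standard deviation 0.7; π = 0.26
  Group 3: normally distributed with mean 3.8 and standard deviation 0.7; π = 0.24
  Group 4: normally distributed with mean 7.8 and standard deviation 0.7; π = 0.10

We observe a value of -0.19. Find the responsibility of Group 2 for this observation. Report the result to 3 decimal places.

Apply Bayes' rule: the posterior for each component is proportional to its prior times its likelihood at x.
Evaluate each component's likelihood at the observed value:
  p_1 = (1/(0.7·√(2π)))·exp(−(-0.19−-0.5)²/(2·0.7²)) = 0.569918·exp(-0.09806) = 0.516683
  p_2 = (1/(0.7·√(2π)))·exp(−(-0.19−0.7)²/(2·0.7²)) = 0.569918·exp(-0.80827) = 0.253973
  p_3 = (1/(0.7·√(2π)))·exp(−(-0.19−3.8)²/(2·0.7²)) = 0.569918·exp(-16.24500) = 5.01994e-08
  p_4 = (1/(0.7·√(2π)))·exp(−(-0.19−7.8)²/(2·0.7²)) = 0.569918·exp(-65.14296) = 2.91464e-29
Unnormalised posteriors:
  P(Z=1)·p_1 = 0.40 × 0.516683 = 0.206673
  P(Z=2)·p_2 = 0.26 × 0.253973 = 0.0660329
  P(Z=3)·p_3 = 0.24 × 5.01994e-08 = 1.20478e-08
  P(Z=4)·p_4 = 0.10 × 2.91464e-29 = 2.91464e-30
Marginal: 0.206673 + 0.0660329 + 1.20478e-08 + 2.91464e-30 = 0.272706
P(Group 2 | -0.19) = 0.0660329 / 0.272706 ≈ 0.242

0.242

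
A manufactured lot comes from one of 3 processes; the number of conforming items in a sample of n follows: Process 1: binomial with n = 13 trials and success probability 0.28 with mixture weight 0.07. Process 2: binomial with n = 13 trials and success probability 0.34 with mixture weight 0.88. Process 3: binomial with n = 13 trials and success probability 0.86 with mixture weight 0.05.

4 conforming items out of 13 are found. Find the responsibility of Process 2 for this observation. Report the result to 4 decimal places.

The responsibility of component k is π_k f_k(x) divided by Σ_j π_j f_j(x).
Component likelihoods at x = 4 conforming items out of 13:
  f_1 = 0.228523
  f_2 = 0.227048
  f_3 = 8.08076e-06
Weight by the priors:
  π_1·f_1 = 0.07 × 0.228523 = 0.0159966
  π_2·f_2 = 0.88 × 0.227048 = 0.199802
  π_3·f_3 = 0.05 × 8.08076e-06 = 4.04038e-07
Evidence: 0.0159966 + 0.199802 + 4.04038e-07 = 0.215799
P(Process 2 | the observation) ≈ 0.9259

0.9259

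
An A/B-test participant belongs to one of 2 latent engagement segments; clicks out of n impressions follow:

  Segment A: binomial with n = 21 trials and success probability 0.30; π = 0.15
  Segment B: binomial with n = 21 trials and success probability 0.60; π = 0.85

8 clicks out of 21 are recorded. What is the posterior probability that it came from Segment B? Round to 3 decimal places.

The responsibility of component k is P(Z=k) f_k(x) divided by Σ_j P(Z=j) f_j(x).
Binomial probabilities:
  p_A = 0.129356
  p_B = 0.0229368
Unnormalised posteriors:
  P(Z=A)·p_A = 0.15 × 0.129356 = 0.0194034
  P(Z=B)·p_B = 0.85 × 0.0229368 = 0.0194963
Sum: 0.0194034 + 0.0194963 = 0.0388997
Responsibility of Segment B: 0.0194963 / 0.0388997 ≈ 0.501

0.501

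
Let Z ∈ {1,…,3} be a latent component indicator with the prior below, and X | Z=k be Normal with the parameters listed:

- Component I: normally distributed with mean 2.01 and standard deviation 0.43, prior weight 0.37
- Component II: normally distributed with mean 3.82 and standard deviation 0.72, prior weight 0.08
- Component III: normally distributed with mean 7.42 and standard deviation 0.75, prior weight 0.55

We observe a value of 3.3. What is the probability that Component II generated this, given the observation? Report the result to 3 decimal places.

Posterior ∝ prior × likelihood, so P(k | x) ∝ P(Z=k) f_k(x); normalise over all components.
Normal densities:
  p_I = (1/(0.43·√(2π)))·exp(−(3.3−2.01)²/(2·0.43²)) = 0.927773·exp(-4.50000) = 0.0103066
  p_II = (1/(0.72·√(2π)))·exp(−(3.3−3.82)²/(2·0.72²)) = 0.554087·exp(-0.26080) = 0.426887
  p_III = (1/(0.75·√(2π)))·exp(−(3.3−7.42)²/(2·0.75²)) = 0.531923·exp(-15.08836) = 1.48956e-07
Weight by the priors:
  P(Z=I)·p_I = 0.37 × 0.0103066 = 0.00381345
  P(Z=II)·p_II = 0.08 × 0.426887 = 0.0341509
  P(Z=III)·p_III = 0.55 × 1.48956e-07 = 8.1926e-08
Evidence: 0.00381345 + 0.0341509 + 8.1926e-08 = 0.0379645
P(Component II | 3.3) = 0.0341509 / 0.0379645 ≈ 0.900

0.900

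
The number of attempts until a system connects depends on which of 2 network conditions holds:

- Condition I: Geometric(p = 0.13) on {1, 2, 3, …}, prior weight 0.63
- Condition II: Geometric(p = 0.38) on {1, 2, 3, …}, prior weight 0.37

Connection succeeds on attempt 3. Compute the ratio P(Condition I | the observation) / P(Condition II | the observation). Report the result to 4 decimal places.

Since P(k|x) ∝ P(Z=k) f_k(x), the posterior odds are P(Z=i) f_i(x) / (P(Z=j) f_j(x)).
Geometric probabilities:
  p_I = 0.13·(1−0.13)^2 = 0.13·0.7569 = 0.098397
  p_II = 0.38·(1−0.38)^2 = 0.38·0.3844 = 0.146072
Odds = (0.63/0.37) × (0.098397/0.146072) = 1.7027 × 0.67362 ≈ 1.1470

1.1470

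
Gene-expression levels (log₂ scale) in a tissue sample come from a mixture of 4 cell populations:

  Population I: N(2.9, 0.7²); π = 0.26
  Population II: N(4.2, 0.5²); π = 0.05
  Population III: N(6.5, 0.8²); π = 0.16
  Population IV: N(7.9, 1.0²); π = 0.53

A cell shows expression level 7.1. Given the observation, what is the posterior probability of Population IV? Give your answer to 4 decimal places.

Apply Bayes' rule: the posterior for each component is proportional to its prior times its likelihood at x.
Evaluate each component's likelihood at the observed value:
  f_I = 8.67983e-09
  f_II = 3.95464e-08
  f_III = 0.376422
  f_IV = 0.289692
Weight by the priors:
  w_I·f_I = 0.26 × 8.67983e-09 = 2.25676e-09
  w_II·f_II = 0.05 × 3.95464e-08 = 1.97732e-09
  w_III·f_III = 0.16 × 0.376422 = 0.0602275
  w_IV·f_IV = 0.53 × 0.289692 = 0.153537
Normaliser: 2.25676e-09 + 1.97732e-09 + 0.0602275 + 0.153537 = 0.213764
So the posterior for Population IV is 0.153537 / 0.213764 ≈ 0.7183.

0.7183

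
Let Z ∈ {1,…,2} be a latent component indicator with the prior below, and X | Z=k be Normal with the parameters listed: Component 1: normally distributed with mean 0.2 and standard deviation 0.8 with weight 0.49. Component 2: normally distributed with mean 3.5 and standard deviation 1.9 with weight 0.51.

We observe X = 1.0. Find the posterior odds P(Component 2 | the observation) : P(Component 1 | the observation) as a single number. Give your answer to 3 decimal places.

0.304

The posterior odds equal the prior odds times the likelihood ratio: (π_i/π_j)·(f_i(x)/f_j(x)).
Component likelihoods at x = 1.0:
  p_1 = 0.302463
  p_2 = 0.0883505
Odds = (0.51/0.49) × (0.0883505/0.302463) = 1.04082 × 0.292103 ≈ 0.304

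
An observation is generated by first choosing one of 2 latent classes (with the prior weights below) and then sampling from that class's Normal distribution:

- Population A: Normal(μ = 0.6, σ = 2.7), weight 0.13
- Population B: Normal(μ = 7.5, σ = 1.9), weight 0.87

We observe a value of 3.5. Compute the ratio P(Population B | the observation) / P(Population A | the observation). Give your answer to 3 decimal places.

1.846

Since P(k|x) ∝ π_k f_k(x), the posterior odds are π_i f_i(x) / (π_j f_j(x)).
Evaluate each component's likelihood at the observed value:
  p_A = 0.0829923
  p_B = 0.0228945
Posterior odds = (π_B·p_B) / (π_A·p_A) = (0.87·0.0228945) / (0.13·0.0829923) = 0.0199182 / 0.010789 ≈ 1.846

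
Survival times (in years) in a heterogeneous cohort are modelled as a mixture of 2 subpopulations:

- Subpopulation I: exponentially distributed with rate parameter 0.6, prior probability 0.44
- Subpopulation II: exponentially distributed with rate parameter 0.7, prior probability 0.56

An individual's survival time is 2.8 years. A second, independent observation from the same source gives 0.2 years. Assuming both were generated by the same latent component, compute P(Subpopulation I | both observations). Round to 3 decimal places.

P(component k | x) = π_k·f_k(x) / marginal(x), where marginal(x) = Σ_j π_j·f_j(x).
Since both observations come from the same component, the likelihood for component k is f_k(x₁)·f_k(x₂).
  L_I = [0.6·e^(−0.6·2.8) = 0.6·e^(−1.6800) = 0.111824] × [0.532152] = 0.0595076
  L_II = [0.7·e^(−0.7·2.8) = 0.7·e^(−1.9600) = 0.0986009] × [0.608551] = 0.0600036
Prior × likelihood for each component:
  π_I·L_I = 0.44 × 0.0595076 = 0.0261833
  π_II·L_II = 0.56 × 0.0600036 = 0.033602
Evidence: 0.0261833 + 0.033602 = 0.0597854
P(Subpopulation I | data) = 0.0261833 / 0.0597854 ≈ 0.438

0.438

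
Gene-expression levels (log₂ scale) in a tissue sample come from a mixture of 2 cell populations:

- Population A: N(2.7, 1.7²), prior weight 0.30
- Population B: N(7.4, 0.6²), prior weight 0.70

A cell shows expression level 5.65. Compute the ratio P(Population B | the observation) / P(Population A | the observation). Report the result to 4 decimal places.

0.4235

The posterior odds equal the prior odds times the likelihood ratio: (P(Z=i)/P(Z=j))·(f_i(x)/f_j(x)).
Normal densities:
  p_A = (1/(1.7·√(2π)))·exp(−(5.65−2.7)²/(2·1.7²)) = 0.234672·exp(-1.50562) = 0.0520688
  p_B = (1/(0.6·√(2π)))·exp(−(5.65−7.4)²/(2·0.6²)) = 0.664904·exp(-4.25347) = 0.00945147
0.00661603 / 0.0156206 ≈ 0.4235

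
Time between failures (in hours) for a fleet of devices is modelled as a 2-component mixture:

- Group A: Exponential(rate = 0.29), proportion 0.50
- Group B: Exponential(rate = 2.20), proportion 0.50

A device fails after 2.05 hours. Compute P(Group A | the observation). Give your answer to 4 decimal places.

Apply Bayes' rule: the posterior for each component is proportional to its prior times its likelihood at x.
Component likelihoods at x = 2.05 hours:
  p_A = 0.160033
  p_B = 0.0241966
Weight by the priors:
  P(Z=A)·p_A = 0.50 × 0.160033 = 0.0800166
  P(Z=B)·p_B = 0.50 × 0.0241966 = 0.0120983
Normaliser: 0.0800166 + 0.0120983 = 0.0921149
Responsibility of Group A: 0.0800166 / 0.0921149 ≈ 0.8687

0.8687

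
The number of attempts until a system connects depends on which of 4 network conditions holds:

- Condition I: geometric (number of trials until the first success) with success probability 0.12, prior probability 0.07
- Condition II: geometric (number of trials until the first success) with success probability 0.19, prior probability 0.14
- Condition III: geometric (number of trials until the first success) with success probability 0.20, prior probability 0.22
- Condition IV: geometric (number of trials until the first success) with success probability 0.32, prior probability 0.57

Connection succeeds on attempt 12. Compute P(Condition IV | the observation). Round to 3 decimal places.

The responsibility of component k is w_k f_k(x) divided by Σ_j w_j f_j(x).
Component likelihoods at x = 12:
  f_I = 0.12·(1−0.12)^11 = 0.12·0.245081 = 0.0294097
  f_II = 0.19·(1−0.19)^11 = 0.19·0.0984771 = 0.0187106
  f_III = 0.20·(1−0.20)^11 = 0.20·0.0858993 = 0.0171799
  f_IV = 0.32·(1−0.32)^11 = 0.32·0.0143747 = 0.0045999
Multiply by the mixture weights:
  w_I·f_I = 0.07 × 0.0294097 = 0.00205868
  w_II·f_II = 0.14 × 0.0187106 = 0.00261949
  w_III·f_III = 0.22 × 0.0171799 = 0.00377957
  w_IV·f_IV = 0.57 × 0.0045999 = 0.00262194
Evidence: 0.00205868 + 0.00261949 + 0.00377957 + 0.00262194 = 0.0110797
P(Condition IV | the observation) = 0.00262194 / 0.0110797 ≈ 0.237

0.237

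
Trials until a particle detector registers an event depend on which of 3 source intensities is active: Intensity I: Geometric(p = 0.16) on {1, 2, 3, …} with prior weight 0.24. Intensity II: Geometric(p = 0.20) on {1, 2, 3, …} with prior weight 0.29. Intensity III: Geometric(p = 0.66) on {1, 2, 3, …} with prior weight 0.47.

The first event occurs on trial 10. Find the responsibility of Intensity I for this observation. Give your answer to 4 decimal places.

Posterior ∝ prior × likelihood, so P(k | x) ∝ w_k f_k(x); normalise over all components.
Geometric probabilities:
  p_I = 0.0333145
  p_II = 0.0268435
  p_III = 4.00732e-05
Unnormalised posteriors:
  w_I·p_I = 0.24 × 0.0333145 = 0.00799548
  w_II·p_II = 0.29 × 0.0268435 = 0.00778463
  w_III·p_III = 0.47 × 4.00732e-05 = 1.88344e-05
Normaliser: 0.00799548 + 0.00778463 + 1.88344e-05 = 0.0157989
P(Intensity I | 10) = 0.00799548 / 0.0157989 ≈ 0.5061

0.5061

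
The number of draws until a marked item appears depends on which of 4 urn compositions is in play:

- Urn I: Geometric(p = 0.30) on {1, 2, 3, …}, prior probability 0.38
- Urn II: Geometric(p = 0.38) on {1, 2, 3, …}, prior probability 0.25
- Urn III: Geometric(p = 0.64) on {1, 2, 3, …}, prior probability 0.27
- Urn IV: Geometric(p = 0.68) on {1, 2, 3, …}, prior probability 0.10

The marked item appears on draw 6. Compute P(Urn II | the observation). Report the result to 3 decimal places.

0.299

Posterior ∝ prior × likelihood, so P(k | x) ∝ π_k f_k(x); normalise over all components.
Component likelihoods at x = 6:
  p_I = 0.050421
  p_II = 0.034813
  p_III = 0.00386984
  p_IV = 0.0022817
Unnormalised posteriors:
  π_I·p_I = 0.38 × 0.050421 = 0.01916
  π_II·p_II = 0.25 × 0.034813 = 0.00870326
  π_III·p_III = 0.27 × 0.00386984 = 0.00104486
  π_IV·p_IV = 0.10 × 0.0022817 = 0.00022817
Marginal: 0.01916 + 0.00870326 + 0.00104486 + 0.00022817 = 0.0291363
P(Urn II | 6) = 0.00870326 / 0.0291363 ≈ 0.299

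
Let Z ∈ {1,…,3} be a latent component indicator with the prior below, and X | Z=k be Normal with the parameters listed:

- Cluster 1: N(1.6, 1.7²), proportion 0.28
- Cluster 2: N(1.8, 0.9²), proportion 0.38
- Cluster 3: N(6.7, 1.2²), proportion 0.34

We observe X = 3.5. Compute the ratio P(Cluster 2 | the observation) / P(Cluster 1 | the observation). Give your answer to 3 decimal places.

The posterior odds equal the prior odds times the likelihood ratio: (P(Z=i)/P(Z=j))·(f_i(x)/f_j(x)).
Evaluate each component's likelihood at the observed value:
  f_1 = 0.125665
  f_2 = 0.0744574
  f_3 = 0.00949666
Odds = (0.38/0.28) × (0.0744574/0.125665) = 1.35714 × 0.592506 ≈ 0.804

0.804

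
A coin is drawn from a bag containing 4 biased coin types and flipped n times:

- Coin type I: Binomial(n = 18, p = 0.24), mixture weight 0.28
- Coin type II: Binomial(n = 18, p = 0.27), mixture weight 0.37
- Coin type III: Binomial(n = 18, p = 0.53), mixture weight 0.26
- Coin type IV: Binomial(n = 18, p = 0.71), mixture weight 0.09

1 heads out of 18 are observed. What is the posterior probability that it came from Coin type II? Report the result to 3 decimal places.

0.428

P(component k | x) = π_k·f_k(x) / marginal(x), where marginal(x) = Σ_j π_j·f_j(x).
Binomial probabilities:
  L_I = C(18,1)·0.24^1·0.76^17 = 18·0.24·0.00941523 = 0.0406738
  L_II = C(18,1)·0.27^1·0.73^17 = 18·0.27·0.00474776 = 0.0230741
  L_III = C(18,1)·0.53^1·0.47^17 = 18·0.53·2.66479e-06 = 2.54221e-05
  L_IV = C(18,1)·0.71^1·0.29^17 = 18·0.71·7.25715e-10 = 9.27463e-09
Prior × likelihood for each component:
  π_I·L_I = 0.28 × 0.0406738 = 0.0113887
  π_II·L_II = 0.37 × 0.0230741 = 0.00853742
  π_III·L_III = 0.26 × 2.54221e-05 = 6.60975e-06
  π_IV·L_IV = 0.09 × 9.27463e-09 = 8.34717e-10
Normaliser: 0.0113887 + 0.00853742 + 6.60975e-06 + 8.34717e-10 = 0.0199327
So the posterior for Coin type II is 0.00853742 / 0.0199327 ≈ 0.428.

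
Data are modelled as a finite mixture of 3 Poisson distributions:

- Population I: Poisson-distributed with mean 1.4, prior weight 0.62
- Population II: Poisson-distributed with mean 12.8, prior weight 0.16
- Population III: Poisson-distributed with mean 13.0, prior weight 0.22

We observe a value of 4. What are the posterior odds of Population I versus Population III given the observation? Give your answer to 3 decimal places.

Only the two components matter; the odds are (P(Z=i) f_i(x)) / (P(Z=j) f_j(x)).
Component likelihoods at x = 4:
  f_I = 0.039472
  f_II = 0.00308787
  f_III = 0.00268989
Odds = (0.62/0.22) × (0.039472/0.00268989) = 2.81818 × 14.6742 ≈ 41.355

41.355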